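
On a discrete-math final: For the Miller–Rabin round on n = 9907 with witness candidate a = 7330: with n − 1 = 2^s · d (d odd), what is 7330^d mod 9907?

1

n − 1 = 9906 = 2^1 · 4953, so s = 1 and d = 4953.
By repeated squaring, 7330^4953 ≡ 1 (mod 9907).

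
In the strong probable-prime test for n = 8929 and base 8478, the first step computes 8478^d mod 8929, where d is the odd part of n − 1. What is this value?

4735

n − 1 = 8928 = 2^5 · 279, so s = 5 and d = 279.
8478^279 mod 8929 = 4735.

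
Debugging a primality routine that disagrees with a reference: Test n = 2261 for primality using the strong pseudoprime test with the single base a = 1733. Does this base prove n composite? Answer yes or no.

yes

n − 1 = 2260 = 2^2 · 565, so s = 2 and d = 565.
By repeated squaring, 1733^565 ≡ 424 (mod 2261).
x_0 = 1733^565 mod 2261 = 424.
x_0 is neither 1 nor 2260, so continue squaring.
x_1 = 424^2 mod 2261 = 1157.
Reached i = s−1 = 1 without hitting −1: 1733 is a Miller–Rabin witness and 2261 is composite.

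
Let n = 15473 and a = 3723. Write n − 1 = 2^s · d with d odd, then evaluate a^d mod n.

6846

n − 1 = 15472 = 2^4 · 967, so s = 4 and d = 967.
3723^967 mod 15473 = 6846.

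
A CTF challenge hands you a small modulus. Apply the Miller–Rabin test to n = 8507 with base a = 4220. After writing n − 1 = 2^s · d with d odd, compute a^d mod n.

1183

n − 1 = 8506 = 2^1 · 4253, so s = 1 and d = 4253.
4220^4253 mod 8507 = 1183.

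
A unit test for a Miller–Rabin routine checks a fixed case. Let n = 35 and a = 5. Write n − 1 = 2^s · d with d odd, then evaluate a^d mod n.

n − 1 = 34 = 2^1 · 17, so s = 1 and d = 17.
5^17 mod 35 = 10.

10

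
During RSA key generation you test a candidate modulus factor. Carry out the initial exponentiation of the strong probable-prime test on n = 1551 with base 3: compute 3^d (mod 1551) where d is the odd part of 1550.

n − 1 = 1550 = 2^1 · 775, so s = 1 and d = 775.
3^775 mod 1551 = 408.

408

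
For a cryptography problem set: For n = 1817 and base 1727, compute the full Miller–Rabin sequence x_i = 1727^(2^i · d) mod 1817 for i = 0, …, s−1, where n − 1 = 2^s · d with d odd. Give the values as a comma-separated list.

n − 1 = 1816 = 2^3 · 227, so s = 3 and d = 227.
x_0 = 1727^227 mod 1817 = 59.
x_1 = 59^2 mod 1817 = 1664.
x_2 = 1664^2 mod 1817 = 1605.

59, 1664, 1605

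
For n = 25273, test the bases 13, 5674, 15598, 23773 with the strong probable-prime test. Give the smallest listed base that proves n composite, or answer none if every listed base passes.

13

n − 1 = 25272 = 2^3 · 3159, so s = 3 and d = 3159.
Base 13: x_0 = 13^3159 mod 25273 = 14232. x_0 is neither 1 nor 25272, so continue squaring. x_1 = 14232^2 mod 25273 = 12002. x_2 = 12002^2 mod 25273 = 17177. Reached i = s−1 = 2 without hitting −1: 13 is a Miller–Rabin witness and 25273 is composite.
Base 5674: x_0 = 5674^3159 mod 25273 = 21709. x_0 is neither 1 nor 25272, so continue squaring. x_1 = 21709^2 mod 25273 = 15050. x_2 = 15050^2 mod 25273 = 5874. Reached i = s−1 = 2 without hitting −1: 5674 is a Miller–Rabin witness and 25273 is composite.
Base 15598: x_0 = 15598^3159 mod 25273 = 14863. x_0 is neither 1 nor 25272, so continue squaring. x_1 = 14863^2 mod 25273 = 22749. x_2 = 22749^2 mod 25273 = 1780. Reached i = s−1 = 2 without hitting −1: 15598 is a Miller–Rabin witness and 25273 is composite.
Base 23773: x_0 = 23773^3159 mod 25273 = 13334. x_0 is neither 1 nor 25272, so continue squaring. x_1 = 13334^2 mod 25273 = 1. x_1 = 1 but x_0 ≠ ±1, a nontrivial square root of 1 — 23773 is a witness and 25273 is composite.
The smallest witness among the given bases is 13.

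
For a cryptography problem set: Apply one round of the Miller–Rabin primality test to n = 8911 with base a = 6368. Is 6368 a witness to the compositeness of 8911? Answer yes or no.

no

n − 1 = 8910 = 2^1 · 4455, so s = 1 and d = 4455.
x_0 = 6368^4455 mod 8911 = 8910.
x_0 = 8910 ≡ −1, so 6368 is not a witness.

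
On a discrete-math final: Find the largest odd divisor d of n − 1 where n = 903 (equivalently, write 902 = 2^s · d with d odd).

Halving: 902 → 451; 451 is odd.
So 902 = 2^1 · 451.

451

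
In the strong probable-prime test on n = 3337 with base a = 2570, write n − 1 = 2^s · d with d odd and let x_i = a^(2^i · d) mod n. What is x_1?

786

n − 1 = 3336 = 2^3 · 417, so s = 3 and d = 417.
x_0 = 2570^417 mod 3337 = 2218.
x_1 = 2218^2 mod 3337 = 786.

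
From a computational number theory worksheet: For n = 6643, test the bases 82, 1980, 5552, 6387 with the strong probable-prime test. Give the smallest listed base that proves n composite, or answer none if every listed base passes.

n − 1 = 6642 = 2^1 · 3321, so s = 1 and d = 3321.
Base 82: x_0 = 82^3321 mod 6643 = 6642. x_0 = 6642 ≡ −1, so 82 is not a witness.
Base 1980: x_0 = 1980^3321 mod 6643 = 6642. x_0 = 6642 ≡ −1, so 1980 is not a witness.
Base 5552: x_0 = 5552^3321 mod 6643 = 1. x_0 = 1, so 5552 is not a witness.
Base 6387: x_0 = 6387^3321 mod 6643 = 6642. x_0 = 6642 ≡ −1, so 6387 is not a witness.
No listed base is a witness for 6643.

none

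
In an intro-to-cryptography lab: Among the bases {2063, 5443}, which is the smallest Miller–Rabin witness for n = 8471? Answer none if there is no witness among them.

n − 1 = 8470 = 2^1 · 4235, so s = 1 and d = 4235.
Base 2063: x_0 = 2063^4235 mod 8471 = 8470. x_0 = 8470 ≡ −1, so 2063 is not a witness.
Base 5443: x_0 = 5443^4235 mod 8471 = 2629. x_0 ∉ {1, 8470} and s = 1, so 5443 is a Miller–Rabin witness and 8471 is composite.
The smallest witness among the given bases is 5443.

5443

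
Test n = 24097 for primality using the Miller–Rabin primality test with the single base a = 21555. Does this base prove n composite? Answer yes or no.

no

n − 1 = 24096 = 2^5 · 753, so s = 5 and d = 753.
x_0 = 21555^753 mod 24097 = 5597.
x_0 is neither 1 nor 24096, so continue squaring.
x_1 = 5597^2 mod 24097 = 309.
x_2 = 309^2 mod 24097 = 23190.
x_3 = 23190^2 mod 24097 = 3351.
x_4 = 3351^2 mod 24097 = 24096.
x_4 ≡ −1, so 21555 is not a witness.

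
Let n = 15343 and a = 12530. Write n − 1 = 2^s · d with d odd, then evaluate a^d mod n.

n − 1 = 15342 = 2^1 · 7671, so s = 1 and d = 7671.
Repeated squaring mod 15343: 12530^1 ≡ 12530, 12530^2 ≡ 11324, 12530^4 ≡ 11525, 12530^8 ≡ 1274, 12530^16 ≡ 12061, 12530^32 ≡ 738, 12530^64 ≡ 7639, 12530^128 ≡ 4892, 12530^256 ≡ 11927, 12530^512 ≡ 8376, 12530^1024 ≡ 9180, 12530^2048 ≡ 8644, 12530^4096 ≡ 13669.
7671 = 4096 + 2048 + 1024 + 256 + 128 + 64 + 32 + 16 + 4 + 2 + 1, so 12530^7671 ≡ 13669·8644·9180·11927·4892·7639·738·12061·11525·11324·12530 ≡ 10185 (mod 15343).

10185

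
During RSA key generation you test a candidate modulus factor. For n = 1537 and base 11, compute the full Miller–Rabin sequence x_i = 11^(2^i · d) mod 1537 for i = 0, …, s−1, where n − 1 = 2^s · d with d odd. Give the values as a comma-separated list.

1331, 937, 342, 152, 49, 864, 1051, 1035, 1473

n − 1 = 1536 = 2^9 · 3, so s = 9 and d = 3.
x_0 = 11^3 mod 1537 = 1331.
x_1 = 1331^2 mod 1537 = 937.
x_2 = 937^2 mod 1537 = 342.
x_3 = 342^2 mod 1537 = 152.
x_4 = 152^2 mod 1537 = 49.
x_5 = 49^2 mod 1537 = 864.
x_6 = 864^2 mod 1537 = 1051.
x_7 = 1051^2 mod 1537 = 1035.
x_8 = 1035^2 mod 1537 = 1473.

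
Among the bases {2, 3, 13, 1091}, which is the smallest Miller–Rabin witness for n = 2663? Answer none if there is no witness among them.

none

n − 1 = 2662 = 2^1 · 1331, so s = 1 and d = 1331.
Base 2: x_0 = 2^1331 mod 2663 = 1. x_0 = 1, so 2 is not a witness.
Base 3: x_0 = 3^1331 mod 2663 = 1. x_0 = 1, so 3 is not a witness.
Base 13: x_0 = 13^1331 mod 2663 = 2662. x_0 = 2662 ≡ −1, so 13 is not a witness.
Base 1091: x_0 = 1091^1331 mod 2663 = 1. x_0 = 1, so 1091 is not a witness.
No listed base is a witness for 2663.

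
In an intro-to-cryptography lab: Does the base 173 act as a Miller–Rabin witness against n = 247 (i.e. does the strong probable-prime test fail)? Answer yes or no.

n − 1 = 246 = 2^1 · 123, so s = 1 and d = 123.
Repeated squaring mod 247: 173^1 ≡ 173, 173^2 ≡ 42, 173^4 ≡ 35, 173^8 ≡ 237, 173^16 ≡ 100, 173^32 ≡ 120, 173^64 ≡ 74.
123 = 64 + 32 + 16 + 8 + 2 + 1, so 173^123 ≡ 74·120·100·237·42·173 ≡ 12 (mod 247).
x_0 = 173^123 mod 247 = 12.
x_0 ∉ {1, 246} and s = 1, so 173 is a Miller–Rabin witness and 247 is composite.

yes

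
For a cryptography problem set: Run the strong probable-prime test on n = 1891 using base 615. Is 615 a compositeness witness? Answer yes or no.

no

n − 1 = 1890 = 2^1 · 945, so s = 1 and d = 945.
x_0 = 615^945 mod 1891 = 1890.
x_0 = 1890 ≡ −1, so 615 is not a witness.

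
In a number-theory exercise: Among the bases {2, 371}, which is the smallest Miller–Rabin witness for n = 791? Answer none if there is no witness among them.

n − 1 = 790 = 2^1 · 395, so s = 1 and d = 395.
Base 2: x_0 = 2^395 mod 791 = 347. x_0 ∉ {1, 790} and s = 1, so 2 is a Miller–Rabin witness and 791 is composite.
Base 371: x_0 = 371^395 mod 791 = 224. x_0 ∉ {1, 790} and s = 1, so 371 is a Miller–Rabin witness and 791 is composite.
The smallest witness among the given bases is 2.

2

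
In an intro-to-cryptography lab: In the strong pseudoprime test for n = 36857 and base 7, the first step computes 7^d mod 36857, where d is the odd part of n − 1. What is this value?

20159

n − 1 = 36856 = 2^3 · 4607, so s = 3 and d = 4607.
7^4607 mod 36857 = 20159.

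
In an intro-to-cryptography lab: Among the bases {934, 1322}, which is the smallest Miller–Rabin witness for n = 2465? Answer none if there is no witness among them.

n − 1 = 2464 = 2^5 · 77, so s = 5 and d = 77.
Base 934: x_0 = 934^77 mod 2465 = 2464. x_0 = 2464 ≡ −1, so 934 is not a witness.
Base 1322: x_0 = 1322^77 mod 2465 = 1322. x_0 is neither 1 nor 2464, so continue squaring. x_1 = 1322^2 mod 2465 = 2464. x_1 ≡ −1, so 1322 is not a witness.
No listed base is a witness for 2465.

none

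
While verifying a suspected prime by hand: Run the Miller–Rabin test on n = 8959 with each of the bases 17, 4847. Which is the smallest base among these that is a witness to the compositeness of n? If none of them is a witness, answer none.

n − 1 = 8958 = 2^1 · 4479, so s = 1 and d = 4479.
Base 17: x_0 = 17^4479 mod 8959 = 3468. x_0 ∉ {1, 8958} and s = 1, so 17 is a Miller–Rabin witness and 8959 is composite.
Base 4847: x_0 = 4847^4479 mod 8959 = 2627. x_0 ∉ {1, 8958} and s = 1, so 4847 is a Miller–Rabin witness and 8959 is composite.
The smallest witness among the given bases is 17.

17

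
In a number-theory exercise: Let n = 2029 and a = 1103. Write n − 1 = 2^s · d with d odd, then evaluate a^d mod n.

n − 1 = 2028 = 2^2 · 507, so s = 2 and d = 507.
Repeated squaring mod 2029: 1103^1 ≡ 1103, 1103^2 ≡ 1238, 1103^4 ≡ 749, 1103^8 ≡ 997, 1103^16 ≡ 1828, 1103^32 ≡ 1850, 1103^64 ≡ 1606, 1103^128 ≡ 377, 1103^256 ≡ 99.
507 = 256 + 128 + 64 + 32 + 16 + 8 + 2 + 1, so 1103^507 ≡ 99·377·1606·1850·1828·997·1238·1103 ≡ 2028 (mod 2029).

2028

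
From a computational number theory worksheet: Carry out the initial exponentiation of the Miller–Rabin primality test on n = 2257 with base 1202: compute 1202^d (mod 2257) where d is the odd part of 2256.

n − 1 = 2256 = 2^4 · 141, so s = 4 and d = 141.
By repeated squaring, 1202^141 ≡ 1472 (mod 2257).

1472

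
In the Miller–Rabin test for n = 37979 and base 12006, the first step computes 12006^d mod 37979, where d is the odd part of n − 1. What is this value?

n − 1 = 37978 = 2^1 · 18989, so s = 1 and d = 18989.
12006^18989 mod 37979 = 20767.

20767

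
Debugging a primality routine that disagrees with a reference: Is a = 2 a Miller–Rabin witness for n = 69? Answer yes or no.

yes

n − 1 = 68 = 2^2 · 17, so s = 2 and d = 17.
Repeated squaring mod 69: 2^1 ≡ 2, 2^2 ≡ 4, 2^4 ≡ 16, 2^8 ≡ 49, 2^16 ≡ 55.
17 = 16 + 1, so 2^17 ≡ 55·2 ≡ 41 (mod 69).
x_0 = 2^17 mod 69 = 41.
x_0 is neither 1 nor 68, so continue squaring.
x_1 = 41^2 mod 69 = 25.
Reached i = s−1 = 1 without hitting −1: 2 is a Miller–Rabin witness and 69 is composite.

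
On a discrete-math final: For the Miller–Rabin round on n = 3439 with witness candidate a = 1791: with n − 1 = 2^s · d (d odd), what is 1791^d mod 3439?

381

n − 1 = 3438 = 2^1 · 1719, so s = 1 and d = 1719.
Repeated squaring mod 3439: 1791^1 ≡ 1791, 1791^2 ≡ 2533, 1791^4 ≡ 2354, 1791^8 ≡ 1087, 1791^16 ≡ 1992, 1791^32 ≡ 2897, 1791^64 ≡ 1449, 1791^128 ≡ 1811, 1791^256 ≡ 2354, 1791^512 ≡ 1087, 1791^1024 ≡ 1992.
1719 = 1024 + 512 + 128 + 32 + 16 + 4 + 2 + 1, so 1791^1719 ≡ 1992·1087·1811·2897·1992·2354·2533·1791 ≡ 381 (mod 3439).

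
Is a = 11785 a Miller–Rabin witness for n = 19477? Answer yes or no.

n − 1 = 19476 = 2^2 · 4869, so s = 2 and d = 4869.
By repeated squaring, 11785^4869 ≡ 11483 (mod 19477).
x_0 = 11785^4869 mod 19477 = 11483.
x_0 is neither 1 nor 19476, so continue squaring.
x_1 = 11483^2 mod 19477 = 19476.
x_1 ≡ −1, so 11785 is not a witness.

no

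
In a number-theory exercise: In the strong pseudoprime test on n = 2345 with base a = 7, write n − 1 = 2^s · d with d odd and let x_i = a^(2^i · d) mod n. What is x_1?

n − 1 = 2344 = 2^3 · 293, so s = 3 and d = 293.
Repeated squaring mod 2345: 7^1 ≡ 7, 7^2 ≡ 49, 7^4 ≡ 56, 7^8 ≡ 791, 7^16 ≡ 1911, 7^32 ≡ 756, 7^64 ≡ 1701, 7^128 ≡ 2016, 7^256 ≡ 371.
293 = 256 + 32 + 4 + 1, so 7^293 ≡ 371·756·56·7 ≡ 1267 (mod 2345).
x_0 = 1267.
x_1 = 1267^2 mod 2345 = 1309.

1309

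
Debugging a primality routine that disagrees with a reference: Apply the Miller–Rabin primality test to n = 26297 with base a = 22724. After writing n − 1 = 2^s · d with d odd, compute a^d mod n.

n − 1 = 26296 = 2^3 · 3287, so s = 3 and d = 3287.
By repeated squaring, 22724^3287 ≡ 21865 (mod 26297).

21865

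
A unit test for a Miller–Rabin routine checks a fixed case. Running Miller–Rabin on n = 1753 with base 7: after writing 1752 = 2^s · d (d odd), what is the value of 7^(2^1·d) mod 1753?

713

n − 1 = 1752 = 2^3 · 219, so s = 3 and d = 219.
x_0 = 7^219 mod 1753 = 489.
x_1 = 489^2 mod 1753 = 713.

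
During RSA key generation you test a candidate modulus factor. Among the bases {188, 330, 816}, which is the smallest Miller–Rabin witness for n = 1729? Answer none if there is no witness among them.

188

n − 1 = 1728 = 2^6 · 27, so s = 6 and d = 27.
Base 188: x_0 = 188^27 mod 1729 = 1217. x_0 is neither 1 nor 1728, so continue squaring. x_1 = 1217^2 mod 1729 = 1065. x_2 = 1065^2 mod 1729 = 1. x_2 = 1 but x_1 ≠ ±1, a nontrivial square root of 1 — 188 is a witness and 1729 is composite.
Base 330: x_0 = 330^27 mod 1729 = 1464. x_0 is neither 1 nor 1728, so continue squaring. x_1 = 1464^2 mod 1729 = 1065. x_2 = 1065^2 mod 1729 = 1. x_2 = 1 but x_1 ≠ ±1, a nontrivial square root of 1 — 330 is a witness and 1729 is composite.
Base 816: x_0 = 816^27 mod 1729 = 246. x_0 is neither 1 nor 1728, so continue squaring. x_1 = 246^2 mod 1729 = 1. x_1 = 1 but x_0 ≠ ±1, a nontrivial square root of 1 — 816 is a witness and 1729 is composite.
The smallest witness among the given bases is 188.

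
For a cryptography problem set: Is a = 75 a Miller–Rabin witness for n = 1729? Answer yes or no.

n − 1 = 1728 = 2^6 · 27, so s = 6 and d = 27.
x_0 = 75^27 mod 1729 = 1728.
x_0 = 1728 ≡ −1, so 75 is not a witness.

no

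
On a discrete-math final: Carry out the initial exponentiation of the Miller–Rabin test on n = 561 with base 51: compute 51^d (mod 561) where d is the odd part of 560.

153

n − 1 = 560 = 2^4 · 35, so s = 4 and d = 35.
51^35 mod 561 = 153.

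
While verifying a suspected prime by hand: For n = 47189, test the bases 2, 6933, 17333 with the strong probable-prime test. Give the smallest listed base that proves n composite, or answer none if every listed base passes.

n − 1 = 47188 = 2^2 · 11797, so s = 2 and d = 11797.
Base 2: x_0 = 2^11797 mod 47189 = 14135. x_0 is neither 1 nor 47188, so continue squaring. x_1 = 14135^2 mod 47189 = 47188. x_1 ≡ −1, so 2 is not a witness.
Base 6933: x_0 = 6933^11797 mod 47189 = 1. x_0 = 1, so 6933 is not a witness.
Base 17333: x_0 = 17333^11797 mod 47189 = 33054. x_0 is neither 1 nor 47188, so continue squaring. x_1 = 33054^2 mod 47189 = 47188. x_1 ≡ −1, so 17333 is not a witness.
No listed base is a witness for 47189.

none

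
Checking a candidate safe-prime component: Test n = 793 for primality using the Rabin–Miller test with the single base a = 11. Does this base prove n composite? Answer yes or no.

no

n − 1 = 792 = 2^3 · 99, so s = 3 and d = 99.
x_0 = 11^99 mod 793 = 538.
x_0 is neither 1 nor 792, so continue squaring.
x_1 = 538^2 mod 793 = 792.
x_1 ≡ −1, so 11 is not a witness.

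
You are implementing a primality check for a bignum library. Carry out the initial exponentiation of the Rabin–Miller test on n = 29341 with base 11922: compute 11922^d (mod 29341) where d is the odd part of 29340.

24155

n − 1 = 29340 = 2^2 · 7335, so s = 2 and d = 7335.
11922^7335 mod 29341 = 24155.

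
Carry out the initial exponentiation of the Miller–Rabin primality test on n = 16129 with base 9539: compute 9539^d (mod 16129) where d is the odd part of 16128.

13080

n − 1 = 16128 = 2^8 · 63, so s = 8 and d = 63.
9539^63 mod 16129 = 13080.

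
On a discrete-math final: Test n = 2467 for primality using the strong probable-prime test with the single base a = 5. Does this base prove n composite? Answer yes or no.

no

n − 1 = 2466 = 2^1 · 1233, so s = 1 and d = 1233.
x_0 = 5^1233 mod 2467 = 2466.
x_0 = 2466 ≡ −1, so 5 is not a witness.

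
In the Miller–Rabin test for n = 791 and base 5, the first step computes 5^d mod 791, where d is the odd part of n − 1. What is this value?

n − 1 = 790 = 2^1 · 395, so s = 1 and d = 395.
Repeated squaring mod 791: 5^1 ≡ 5, 5^2 ≡ 25, 5^4 ≡ 625, 5^8 ≡ 662, 5^16 ≡ 30, 5^32 ≡ 109, 5^64 ≡ 16, 5^128 ≡ 256, 5^256 ≡ 674.
395 = 256 + 128 + 8 + 2 + 1, so 5^395 ≡ 674·256·662·25·5 ≡ 101 (mod 791).

101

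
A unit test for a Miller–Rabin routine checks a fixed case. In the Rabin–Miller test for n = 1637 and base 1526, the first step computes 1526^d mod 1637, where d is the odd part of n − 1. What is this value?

316

n − 1 = 1636 = 2^2 · 409, so s = 2 and d = 409.
1526^409 mod 1637 = 316.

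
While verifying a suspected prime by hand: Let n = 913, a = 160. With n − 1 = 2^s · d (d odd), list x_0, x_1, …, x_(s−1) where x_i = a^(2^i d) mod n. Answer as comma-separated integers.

n − 1 = 912 = 2^4 · 57, so s = 4 and d = 57.
x_0 = 160^57 mod 913 = 701.
x_1 = 701^2 mod 913 = 207.
x_2 = 207^2 mod 913 = 851.
x_3 = 851^2 mod 913 = 192.

701, 207, 851, 192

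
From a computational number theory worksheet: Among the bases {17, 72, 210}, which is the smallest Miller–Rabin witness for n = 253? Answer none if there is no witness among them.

n − 1 = 252 = 2^2 · 63, so s = 2 and d = 63.
Base 17: x_0 = 17^63 mod 253 = 51. x_0 is neither 1 nor 252, so continue squaring. x_1 = 51^2 mod 253 = 71. Reached i = s−1 = 1 without hitting −1: 17 is a Miller–Rabin witness and 253 is composite.
Base 72: x_0 = 72^63 mod 253 = 29. x_0 is neither 1 nor 252, so continue squaring. x_1 = 29^2 mod 253 = 82. Reached i = s−1 = 1 without hitting −1: 72 is a Miller–Rabin witness and 253 is composite.
Base 210: x_0 = 210^63 mod 253 = 144. x_0 is neither 1 nor 252, so continue squaring. x_1 = 144^2 mod 253 = 243. Reached i = s−1 = 1 without hitting −1: 210 is a Miller–Rabin witness and 253 is composite.
The smallest witness among the given bases is 17.

17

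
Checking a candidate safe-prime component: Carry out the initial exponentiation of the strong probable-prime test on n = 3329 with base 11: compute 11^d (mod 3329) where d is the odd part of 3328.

n − 1 = 3328 = 2^8 · 13, so s = 8 and d = 13.
11^13 mod 3329 = 2377.

2377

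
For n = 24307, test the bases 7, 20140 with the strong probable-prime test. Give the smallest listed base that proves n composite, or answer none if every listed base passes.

7

n − 1 = 24306 = 2^1 · 12153, so s = 1 and d = 12153.
Base 7: x_0 = 7^12153 mod 24307 = 19091. x_0 ∉ {1, 24306} and s = 1, so 7 is a Miller–Rabin witness and 24307 is composite.
Base 20140: x_0 = 20140^12153 mod 24307 = 21435. x_0 ∉ {1, 24306} and s = 1, so 20140 is a Miller–Rabin witness and 24307 is composite.
The smallest witness among the given bases is 7.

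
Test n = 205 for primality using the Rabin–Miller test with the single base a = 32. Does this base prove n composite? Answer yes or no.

no

n − 1 = 204 = 2^2 · 51, so s = 2 and d = 51.
x_0 = 32^51 mod 205 = 173.
x_0 is neither 1 nor 204, so continue squaring.
x_1 = 173^2 mod 205 = 204.
x_1 ≡ −1, so 32 is not a witness.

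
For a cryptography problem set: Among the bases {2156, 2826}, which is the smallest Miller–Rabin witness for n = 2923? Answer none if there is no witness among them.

2826

n − 1 = 2922 = 2^1 · 1461, so s = 1 and d = 1461.
Base 2156: x_0 = 2156^1461 mod 2923 = 1. x_0 = 1, so 2156 is not a witness.
Base 2826: x_0 = 2826^1461 mod 2923 = 586. x_0 ∉ {1, 2922} and s = 1, so 2826 is a Miller–Rabin witness and 2923 is composite.
The smallest witness among the given bases is 2826.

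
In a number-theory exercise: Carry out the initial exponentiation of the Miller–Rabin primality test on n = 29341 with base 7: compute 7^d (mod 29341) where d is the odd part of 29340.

23496

n − 1 = 29340 = 2^2 · 7335, so s = 2 and d = 7335.
7^7335 mod 29341 = 23496.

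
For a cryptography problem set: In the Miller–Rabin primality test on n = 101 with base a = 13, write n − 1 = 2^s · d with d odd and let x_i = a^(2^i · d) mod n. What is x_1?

n − 1 = 100 = 2^2 · 25, so s = 2 and d = 25.
Repeated squaring mod 101: 13^1 ≡ 13, 13^2 ≡ 68, 13^4 ≡ 79, 13^8 ≡ 80, 13^16 ≡ 37.
25 = 16 + 8 + 1, so 13^25 ≡ 37·80·13 ≡ 100 (mod 101).
x_0 = 100.
x_1 = 100^2 mod 101 = 1.

1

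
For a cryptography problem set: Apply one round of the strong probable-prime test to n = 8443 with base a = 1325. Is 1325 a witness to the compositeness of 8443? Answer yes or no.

no

n − 1 = 8442 = 2^1 · 4221, so s = 1 and d = 4221.
x_0 = 1325^4221 mod 8443 = 1.
x_0 = 1, so 1325 is not a witness.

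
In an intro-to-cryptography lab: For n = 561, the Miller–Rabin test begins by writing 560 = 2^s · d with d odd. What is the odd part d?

35

Halving: 560 → 280 → 140 → 70 → 35; 35 is odd.
So 560 = 2^4 · 35.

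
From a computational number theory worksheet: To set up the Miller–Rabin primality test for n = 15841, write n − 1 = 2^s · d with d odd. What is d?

495

Halving: 15840 → 7920 → 3960 → 1980 → 990 → 495; 495 is odd.
So 15840 = 2^5 · 495.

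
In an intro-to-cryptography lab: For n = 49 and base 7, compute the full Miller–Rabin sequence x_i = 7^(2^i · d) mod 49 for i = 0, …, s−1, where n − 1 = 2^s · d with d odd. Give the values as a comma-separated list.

n − 1 = 48 = 2^4 · 3, so s = 4 and d = 3.
x_0 = 7^3 mod 49 = 0.
x_1 = 0^2 mod 49 = 0.
x_2 = 0^2 mod 49 = 0.
x_3 = 0^2 mod 49 = 0.

0, 0, 0, 0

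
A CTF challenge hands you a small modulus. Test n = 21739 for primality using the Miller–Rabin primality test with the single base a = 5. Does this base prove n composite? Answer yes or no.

n − 1 = 21738 = 2^1 · 10869, so s = 1 and d = 10869.
x_0 = 5^10869 mod 21739 = 1.
x_0 = 1, so 5 is not a witness.

no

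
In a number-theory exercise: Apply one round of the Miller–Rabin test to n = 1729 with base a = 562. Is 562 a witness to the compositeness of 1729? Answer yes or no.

no

n − 1 = 1728 = 2^6 · 27, so s = 6 and d = 27.
By repeated squaring, 562^27 ≡ 1 (mod 1729).
x_0 = 562^27 mod 1729 = 1.
x_0 = 1, so 562 is not a witness.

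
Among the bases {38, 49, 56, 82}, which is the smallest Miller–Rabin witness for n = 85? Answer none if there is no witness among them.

n − 1 = 84 = 2^2 · 21, so s = 2 and d = 21.
Base 38: x_0 = 38^21 mod 85 = 38. x_0 is neither 1 nor 84, so continue squaring. x_1 = 38^2 mod 85 = 84. x_1 ≡ −1, so 38 is not a witness.
Base 49: x_0 = 49^21 mod 85 = 19. x_0 is neither 1 nor 84, so continue squaring. x_1 = 19^2 mod 85 = 21. Reached i = s−1 = 1 without hitting −1: 49 is a Miller–Rabin witness and 85 is composite.
Base 56: x_0 = 56^21 mod 85 = 31. x_0 is neither 1 nor 84, so continue squaring. x_1 = 31^2 mod 85 = 26. Reached i = s−1 = 1 without hitting −1: 56 is a Miller–Rabin witness and 85 is composite.
Base 82: x_0 = 82^21 mod 85 = 12. x_0 is neither 1 nor 84, so continue squaring. x_1 = 12^2 mod 85 = 59. Reached i = s−1 = 1 without hitting −1: 82 is a Miller–Rabin witness and 85 is composite.
The smallest witness among the given bases is 49.

49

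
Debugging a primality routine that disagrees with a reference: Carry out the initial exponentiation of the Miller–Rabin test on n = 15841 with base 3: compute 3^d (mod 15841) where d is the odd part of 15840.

12802

n − 1 = 15840 = 2^5 · 495, so s = 5 and d = 495.
3^495 mod 15841 = 12802.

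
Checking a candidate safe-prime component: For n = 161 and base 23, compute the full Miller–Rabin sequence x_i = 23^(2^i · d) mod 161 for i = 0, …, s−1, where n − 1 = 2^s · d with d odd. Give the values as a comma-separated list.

46, 23, 46, 23, 46

n − 1 = 160 = 2^5 · 5, so s = 5 and d = 5.
x_0 = 23^5 mod 161 = 46.
x_1 = 46^2 mod 161 = 23.
x_2 = 23^2 mod 161 = 46.
x_3 = 46^2 mod 161 = 23.
x_4 = 23^2 mod 161 = 46.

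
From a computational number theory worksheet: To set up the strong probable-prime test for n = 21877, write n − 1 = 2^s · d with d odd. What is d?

5469

Halving: 21876 → 10938 → 5469; 5469 is odd.
So 21876 = 2^2 · 5469.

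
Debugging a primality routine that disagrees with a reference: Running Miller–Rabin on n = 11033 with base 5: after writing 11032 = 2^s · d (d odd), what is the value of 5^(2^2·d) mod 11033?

n − 1 = 11032 = 2^3 · 1379, so s = 3 and d = 1379.
x_0 = 5^1379 mod 11033 = 10580.
x_1 = 10580^2 mod 11033 = 6615.
x_2 = 6615^2 mod 11033 = 1347.

1347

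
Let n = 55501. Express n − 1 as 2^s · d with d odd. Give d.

13875

Halving: 55500 → 27750 → 13875; 13875 is odd.
So 55500 = 2^2 · 13875.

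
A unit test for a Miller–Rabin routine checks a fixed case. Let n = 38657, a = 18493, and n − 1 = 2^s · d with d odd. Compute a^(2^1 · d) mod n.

n − 1 = 38656 = 2^8 · 151, so s = 8 and d = 151.
x_0 = 18493^151 mod 38657 = 16044.
x_1 = 16044^2 mod 38657 = 31630.

31630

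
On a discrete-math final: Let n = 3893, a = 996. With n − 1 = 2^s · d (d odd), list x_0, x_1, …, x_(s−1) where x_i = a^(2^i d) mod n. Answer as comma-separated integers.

2833, 2416

n − 1 = 3892 = 2^2 · 973, so s = 2 and d = 973.
x_0 = 996^973 mod 3893 = 2833.
x_1 = 2833^2 mod 3893 = 2416.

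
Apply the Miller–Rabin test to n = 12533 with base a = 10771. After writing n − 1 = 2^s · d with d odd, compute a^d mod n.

n − 1 = 12532 = 2^2 · 3133, so s = 2 and d = 3133.
Repeated squaring mod 12533: 10771^1 ≡ 10771, 10771^2 ≡ 8993, 10771^4 ≡ 11133, 10771^8 ≡ 4852, 10771^16 ≡ 4930, 10771^32 ≡ 3413, 10771^64 ≡ 5412, 10771^128 ≡ 123, 10771^256 ≡ 2596, 10771^512 ≡ 8995, 10771^1024 ≡ 9510, 10771^2048 ≡ 1972.
3133 = 2048 + 1024 + 32 + 16 + 8 + 4 + 1, so 10771^3133 ≡ 1972·9510·3413·4930·4852·11133·10771 ≡ 3191 (mod 12533).

3191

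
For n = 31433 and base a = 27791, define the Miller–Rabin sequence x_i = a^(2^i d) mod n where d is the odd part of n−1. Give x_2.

n − 1 = 31432 = 2^3 · 3929, so s = 3 and d = 3929.
x_0 = 27791^3929 mod 31433 = 30613.
x_1 = 30613^2 mod 31433 = 12307.
x_2 = 12307^2 mod 31433 = 18055.

18055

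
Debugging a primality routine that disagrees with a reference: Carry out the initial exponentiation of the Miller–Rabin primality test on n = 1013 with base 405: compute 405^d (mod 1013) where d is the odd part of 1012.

968

n − 1 = 1012 = 2^2 · 253, so s = 2 and d = 253.
405^253 mod 1013 = 968.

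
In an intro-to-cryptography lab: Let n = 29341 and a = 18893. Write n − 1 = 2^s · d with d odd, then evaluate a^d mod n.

4952

n − 1 = 29340 = 2^2 · 7335, so s = 2 and d = 7335.
Repeated squaring mod 29341: 18893^1 ≡ 18893, 18893^2 ≡ 12184, 18893^4 ≡ 13737, 18893^8 ≡ 13198, 18893^16 ≡ 19028, 18893^32 ≡ 26185, 18893^64 ≡ 13737, 18893^128 ≡ 13198, 18893^256 ≡ 19028, 18893^512 ≡ 26185, 18893^1024 ≡ 13737, 18893^2048 ≡ 13198, 18893^4096 ≡ 19028.
7335 = 4096 + 2048 + 1024 + 128 + 32 + 4 + 2 + 1, so 18893^7335 ≡ 19028·13198·13737·13198·26185·13737·12184·18893 ≡ 4952 (mod 29341).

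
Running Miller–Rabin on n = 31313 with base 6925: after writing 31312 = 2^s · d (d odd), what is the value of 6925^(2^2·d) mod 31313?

n − 1 = 31312 = 2^4 · 1957, so s = 4 and d = 1957.
x_0 = 6925^1957 mod 31313 = 13128.
x_1 = 13128^2 mod 31313 = 28945.
x_2 = 28945^2 mod 31313 = 2397.

2397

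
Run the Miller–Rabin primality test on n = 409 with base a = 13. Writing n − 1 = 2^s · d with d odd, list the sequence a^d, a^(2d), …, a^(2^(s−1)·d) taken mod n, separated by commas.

31, 143, 408

n − 1 = 408 = 2^3 · 51, so s = 3 and d = 51.
x_0 = 13^51 mod 409 = 31.
x_1 = 31^2 mod 409 = 143.
x_2 = 143^2 mod 409 = 408.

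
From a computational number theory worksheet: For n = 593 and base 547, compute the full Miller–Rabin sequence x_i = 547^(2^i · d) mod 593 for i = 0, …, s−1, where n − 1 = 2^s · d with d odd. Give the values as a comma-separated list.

516, 592, 1, 1

n − 1 = 592 = 2^4 · 37, so s = 4 and d = 37.
x_0 = 547^37 mod 593 = 516.
x_1 = 516^2 mod 593 = 592.
x_2 = 592^2 mod 593 = 1.
x_3 = 1^2 mod 593 = 1.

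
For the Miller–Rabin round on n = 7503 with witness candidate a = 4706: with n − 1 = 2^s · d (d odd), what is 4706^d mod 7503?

2510

n − 1 = 7502 = 2^1 · 3751, so s = 1 and d = 3751.
Repeated squaring mod 7503: 4706^1 ≡ 4706, 4706^2 ≡ 5083, 4706^4 ≡ 4060, 4706^8 ≡ 7012, 4706^16 ≡ 985, 4706^32 ≡ 2338, 4706^64 ≡ 4060, 4706^128 ≡ 7012, 4706^256 ≡ 985, 4706^512 ≡ 2338, 4706^1024 ≡ 4060, 4706^2048 ≡ 7012.
3751 = 2048 + 1024 + 512 + 128 + 32 + 4 + 2 + 1, so 4706^3751 ≡ 7012·4060·2338·7012·2338·4060·5083·4706 ≡ 2510 (mod 7503).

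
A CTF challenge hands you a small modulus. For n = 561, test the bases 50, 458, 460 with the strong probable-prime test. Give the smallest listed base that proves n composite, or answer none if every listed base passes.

none

n − 1 = 560 = 2^4 · 35, so s = 4 and d = 35.
Base 50: x_0 = 50^35 mod 561 = 560. x_0 = 560 ≡ −1, so 50 is not a witness.
Base 458: x_0 = 458^35 mod 561 = 560. x_0 = 560 ≡ −1, so 458 is not a witness.
Base 460: x_0 = 460^35 mod 561 = 1. x_0 = 1, so 460 is not a witness.
No listed base is a witness for 561.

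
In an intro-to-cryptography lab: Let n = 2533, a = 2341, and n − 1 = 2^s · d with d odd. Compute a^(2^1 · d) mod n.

1623

n − 1 = 2532 = 2^2 · 633, so s = 2 and d = 633.
By repeated squaring, 2341^633 ≡ 1314 (mod 2533).
x_0 = 1314.
x_1 = 1314^2 mod 2533 = 1623.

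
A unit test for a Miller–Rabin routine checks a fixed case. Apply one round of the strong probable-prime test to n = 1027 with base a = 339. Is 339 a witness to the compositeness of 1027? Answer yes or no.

n − 1 = 1026 = 2^1 · 513, so s = 1 and d = 513.
x_0 = 339^513 mod 1027 = 1.
x_0 = 1, so 339 is not a witness.

no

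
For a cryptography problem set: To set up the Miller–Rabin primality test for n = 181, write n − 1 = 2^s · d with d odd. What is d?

Halving: 180 → 90 → 45; 45 is odd.
So 180 = 2^2 · 45.

45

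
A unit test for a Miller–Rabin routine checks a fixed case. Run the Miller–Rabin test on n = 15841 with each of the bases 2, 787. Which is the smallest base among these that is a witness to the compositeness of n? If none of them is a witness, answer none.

n − 1 = 15840 = 2^5 · 495, so s = 5 and d = 495.
Base 2: x_0 = 2^495 mod 15841 = 1. x_0 = 1, so 2 is not a witness.
Base 787: x_0 = 787^495 mod 15841 = 15840. x_0 = 15840 ≡ −1, so 787 is not a witness.
No listed base is a witness for 15841.

none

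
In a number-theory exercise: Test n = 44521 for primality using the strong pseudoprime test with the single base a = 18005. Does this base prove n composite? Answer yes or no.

yes

n − 1 = 44520 = 2^3 · 5565, so s = 3 and d = 5565.
x_0 = 18005^5565 mod 44521 = 39669.
x_0 is neither 1 nor 44520, so continue squaring.
x_1 = 39669^2 mod 44521 = 34816.
x_2 = 34816^2 mod 44521 = 25110.
Reached i = s−1 = 2 without hitting −1: 18005 is a Miller–Rabin witness and 44521 is composite.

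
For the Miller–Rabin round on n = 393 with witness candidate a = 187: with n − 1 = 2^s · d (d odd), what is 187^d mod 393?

n − 1 = 392 = 2^3 · 49, so s = 3 and d = 49.
187^49 mod 393 = 37.

37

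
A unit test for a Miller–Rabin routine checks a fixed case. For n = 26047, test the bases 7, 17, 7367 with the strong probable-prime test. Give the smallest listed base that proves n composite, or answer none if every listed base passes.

7

n − 1 = 26046 = 2^1 · 13023, so s = 1 and d = 13023.
Base 7: x_0 = 7^13023 mod 26047 = 12299. x_0 ∉ {1, 26046} and s = 1, so 7 is a Miller–Rabin witness and 26047 is composite.
Base 17: x_0 = 17^13023 mod 26047 = 14734. x_0 ∉ {1, 26046} and s = 1, so 17 is a Miller–Rabin witness and 26047 is composite.
Base 7367: x_0 = 7367^13023 mod 26047 = 12018. x_0 ∉ {1, 26046} and s = 1, so 7367 is a Miller–Rabin witness and 26047 is composite.
The smallest witness among the given bases is 7.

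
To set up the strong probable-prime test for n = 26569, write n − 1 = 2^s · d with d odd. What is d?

3321

Halving: 26568 → 13284 → 6642 → 3321; 3321 is odd.
So 26568 = 2^3 · 3321.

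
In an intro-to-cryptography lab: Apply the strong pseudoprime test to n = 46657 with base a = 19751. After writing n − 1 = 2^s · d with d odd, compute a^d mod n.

14910

n − 1 = 46656 = 2^6 · 729, so s = 6 and d = 729.
19751^729 mod 46657 = 14910.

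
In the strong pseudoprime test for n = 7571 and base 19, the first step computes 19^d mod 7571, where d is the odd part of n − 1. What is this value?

33

n − 1 = 7570 = 2^1 · 3785, so s = 1 and d = 3785.
19^3785 mod 7571 = 33.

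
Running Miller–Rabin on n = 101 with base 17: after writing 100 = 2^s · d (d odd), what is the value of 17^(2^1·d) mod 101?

n − 1 = 100 = 2^2 · 25, so s = 2 and d = 25.
x_0 = 17^25 mod 101 = 100.
x_1 = 100^2 mod 101 = 1.

1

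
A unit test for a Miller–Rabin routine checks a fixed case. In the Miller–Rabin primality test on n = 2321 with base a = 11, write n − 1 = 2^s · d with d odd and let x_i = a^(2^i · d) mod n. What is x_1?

1254

n − 1 = 2320 = 2^4 · 145, so s = 4 and d = 145.
x_0 = 11^145 mod 2321 = 902.
x_1 = 902^2 mod 2321 = 1254.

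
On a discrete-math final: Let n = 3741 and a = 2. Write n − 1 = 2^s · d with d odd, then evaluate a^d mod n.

n − 1 = 3740 = 2^2 · 935, so s = 2 and d = 935.
2^935 mod 3741 = 2048.

2048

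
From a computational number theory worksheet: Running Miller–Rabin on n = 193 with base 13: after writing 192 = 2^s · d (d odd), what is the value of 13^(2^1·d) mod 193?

n − 1 = 192 = 2^6 · 3, so s = 6 and d = 3.
x_0 = 13^3 mod 193 = 74.
x_1 = 74^2 mod 193 = 72.

72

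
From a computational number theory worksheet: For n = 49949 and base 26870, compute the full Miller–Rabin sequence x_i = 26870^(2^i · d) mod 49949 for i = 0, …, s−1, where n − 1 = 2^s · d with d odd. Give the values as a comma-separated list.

n − 1 = 49948 = 2^2 · 12487, so s = 2 and d = 12487.
x_0 = 26870^12487 mod 49949 = 28568.
x_1 = 28568^2 mod 49949 = 13913.

28568, 13913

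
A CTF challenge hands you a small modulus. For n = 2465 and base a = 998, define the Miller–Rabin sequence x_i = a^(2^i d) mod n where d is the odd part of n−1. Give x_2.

n − 1 = 2464 = 2^5 · 77, so s = 5 and d = 77.
x_0 = 998^77 mod 2465 = 1578.
x_1 = 1578^2 mod 2465 = 434.
x_2 = 434^2 mod 2465 = 1016.

1016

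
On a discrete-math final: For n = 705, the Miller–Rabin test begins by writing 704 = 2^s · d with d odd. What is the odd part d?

Halving: 704 → 352 → 176 → 88 → 44 → 22 → 11; 11 is odd.
So 704 = 2^6 · 11.

11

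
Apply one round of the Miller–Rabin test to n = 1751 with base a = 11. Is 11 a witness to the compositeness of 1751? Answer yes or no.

yes

n − 1 = 1750 = 2^1 · 875, so s = 1 and d = 875.
Repeated squaring mod 1751: 11^1 ≡ 11, 11^2 ≡ 121, 11^4 ≡ 633, 11^8 ≡ 1461, 11^16 ≡ 52, 11^32 ≡ 953, 11^64 ≡ 1191, 11^128 ≡ 171, 11^256 ≡ 1225, 11^512 ≡ 18.
875 = 512 + 256 + 64 + 32 + 8 + 2 + 1, so 11^875 ≡ 18·1225·1191·953·1461·121·11 ≡ 1423 (mod 1751).
x_0 = 11^875 mod 1751 = 1423.
x_0 ∉ {1, 1750} and s = 1, so 11 is a Miller–Rabin witness and 1751 is composite.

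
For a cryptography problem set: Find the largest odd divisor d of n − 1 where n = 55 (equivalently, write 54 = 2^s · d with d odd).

27

Halving: 54 → 27; 27 is odd.
So 54 = 2^1 · 27.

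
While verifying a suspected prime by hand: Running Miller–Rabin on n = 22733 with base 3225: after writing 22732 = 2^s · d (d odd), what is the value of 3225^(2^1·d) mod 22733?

n − 1 = 22732 = 2^2 · 5683, so s = 2 and d = 5683.
x_0 = 3225^5683 mod 22733 = 8407.
x_1 = 8407^2 mod 22733 = 752.

752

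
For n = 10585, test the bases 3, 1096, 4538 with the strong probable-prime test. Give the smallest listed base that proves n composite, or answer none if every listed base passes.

n − 1 = 10584 = 2^3 · 1323, so s = 3 and d = 1323.
Base 3: x_0 = 3^1323 mod 10585 = 8422. x_0 is neither 1 nor 10584, so continue squaring. x_1 = 8422^2 mod 10585 = 10584. x_1 ≡ −1, so 3 is not a witness.
Base 1096: x_0 = 1096^1323 mod 10585 = 1. x_0 = 1, so 1096 is not a witness.
Base 4538: x_0 = 4538^1323 mod 10585 = 8422. x_0 is neither 1 nor 10584, so continue squaring. x_1 = 8422^2 mod 10585 = 10584. x_1 ≡ −1, so 4538 is not a witness.
No listed base is a witness for 10585.

none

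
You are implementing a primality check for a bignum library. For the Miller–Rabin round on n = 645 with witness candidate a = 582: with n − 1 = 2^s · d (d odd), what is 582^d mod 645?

552

n − 1 = 644 = 2^2 · 161, so s = 2 and d = 161.
Repeated squaring mod 645: 582^1 ≡ 582, 582^2 ≡ 99, 582^4 ≡ 126, 582^8 ≡ 396, 582^16 ≡ 81, 582^32 ≡ 111, 582^64 ≡ 66, 582^128 ≡ 486.
161 = 128 + 32 + 1, so 582^161 ≡ 486·111·582 ≡ 552 (mod 645).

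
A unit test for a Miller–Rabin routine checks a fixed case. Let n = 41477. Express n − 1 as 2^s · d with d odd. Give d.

10369

Halving: 41476 → 20738 → 10369; 10369 is odd.
So 41476 = 2^2 · 10369.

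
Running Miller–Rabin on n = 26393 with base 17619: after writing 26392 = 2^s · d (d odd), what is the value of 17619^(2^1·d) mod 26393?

26392

n − 1 = 26392 = 2^3 · 3299, so s = 3 and d = 3299.
x_0 = 17619^3299 mod 26393 = 16941.
x_1 = 16941^2 mod 26393 = 26392.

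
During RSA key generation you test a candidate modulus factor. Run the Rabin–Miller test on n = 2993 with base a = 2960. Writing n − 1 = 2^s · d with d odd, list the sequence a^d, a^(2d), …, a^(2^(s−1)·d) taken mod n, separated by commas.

2216, 2136, 1164, 2060

n − 1 = 2992 = 2^4 · 187, so s = 4 and d = 187.
x_0 = 2960^187 mod 2993 = 2216.
x_1 = 2216^2 mod 2993 = 2136.
x_2 = 2136^2 mod 2993 = 1164.
x_3 = 1164^2 mod 2993 = 2060.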